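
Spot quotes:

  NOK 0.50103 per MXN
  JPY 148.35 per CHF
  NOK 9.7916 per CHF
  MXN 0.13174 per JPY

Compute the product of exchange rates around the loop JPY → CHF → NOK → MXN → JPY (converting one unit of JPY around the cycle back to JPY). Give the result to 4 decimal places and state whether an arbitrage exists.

1.0000 (no arbitrage)

Around JPY → CHF → NOK → MXN → JPY: 1 ÷ 148.35 × 9.7916 ÷ 0.50103 ÷ 0.13174 = 0.999965
Product ≈ 1 (deviation 0.004%, within rounding noise).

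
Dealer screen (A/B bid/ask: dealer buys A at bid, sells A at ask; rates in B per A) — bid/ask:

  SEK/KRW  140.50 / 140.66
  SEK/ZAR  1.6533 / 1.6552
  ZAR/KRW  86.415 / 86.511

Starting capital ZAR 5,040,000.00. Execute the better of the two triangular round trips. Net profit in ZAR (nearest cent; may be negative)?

Best loop ZAR → KRW → SEK → ZAR:
ZAR 5,040,000.00 × 86.415 (sell ZAR at bid) = KRW 435,531,600
KRW 435,531,600 ÷ 140.66 (buy SEK at ask) = SEK 3,096,342.95
SEK 3,096,342.95 × 1.6533 (sell SEK at bid) = ZAR 5,119,183.81

Net profit: ZAR 79,183.81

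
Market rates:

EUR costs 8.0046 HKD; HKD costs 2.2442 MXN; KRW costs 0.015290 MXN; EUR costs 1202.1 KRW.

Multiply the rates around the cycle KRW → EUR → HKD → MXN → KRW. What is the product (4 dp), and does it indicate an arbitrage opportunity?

Around KRW → EUR → HKD → MXN → KRW: 1 ÷ 1202.1 × 8.0046 × 2.2442 ÷ 0.015290 = 0.977357
Product < 1; profitable direction is KRW → MXN → HKD → EUR → KRW.

0.9774 (arbitrage exists)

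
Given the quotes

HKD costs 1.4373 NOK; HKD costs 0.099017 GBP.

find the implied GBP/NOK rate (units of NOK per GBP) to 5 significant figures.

1 GBP ÷ 0.099017 = 10.0993 HKD
10.0993 HKD × 1.4373 = 14.5157 NOK

GBP/NOK = 14.516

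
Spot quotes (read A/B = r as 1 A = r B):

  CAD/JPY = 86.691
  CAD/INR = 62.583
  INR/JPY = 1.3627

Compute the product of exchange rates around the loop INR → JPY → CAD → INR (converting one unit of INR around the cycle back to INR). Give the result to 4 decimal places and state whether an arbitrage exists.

Around INR → JPY → CAD → INR: 1 × 1.3627 ÷ 86.691 × 62.583 = 0.983745
Product < 1; profitable direction is INR → CAD → JPY → INR.

0.9837 (arbitrage exists)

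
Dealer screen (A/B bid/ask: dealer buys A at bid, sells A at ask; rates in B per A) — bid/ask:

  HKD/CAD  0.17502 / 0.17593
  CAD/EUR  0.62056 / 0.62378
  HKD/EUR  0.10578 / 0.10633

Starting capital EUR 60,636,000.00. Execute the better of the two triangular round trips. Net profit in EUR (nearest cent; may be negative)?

Net profit: EUR 1,300,432.74

Best loop EUR → HKD → CAD → EUR:
EUR 60,636,000.00 ÷ 0.10633 (buy HKD at ask) = HKD 570,262,390.67
HKD 570,262,390.67 × 0.17502 (sell HKD at bid) = CAD 99,807,323.62
CAD 99,807,323.62 × 0.62056 (sell CAD at bid) = EUR 61,936,432.74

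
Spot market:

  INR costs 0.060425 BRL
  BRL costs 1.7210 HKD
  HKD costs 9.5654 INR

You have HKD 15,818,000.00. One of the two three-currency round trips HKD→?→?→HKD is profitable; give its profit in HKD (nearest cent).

Profit: HKD 83,969.13

Profitable loop is HKD → BRL → INR → HKD:
HKD 15,818,000.00 ÷ 1.7210 = BRL 9,191,167.93
BRL 9,191,167.93 ÷ 0.060425 = INR 152,108,695.50
INR 152,108,695.50 ÷ 9.5654 = HKD 15,901,969.13
Profit = HKD 15,901,969.13 − HKD 15,818,000.00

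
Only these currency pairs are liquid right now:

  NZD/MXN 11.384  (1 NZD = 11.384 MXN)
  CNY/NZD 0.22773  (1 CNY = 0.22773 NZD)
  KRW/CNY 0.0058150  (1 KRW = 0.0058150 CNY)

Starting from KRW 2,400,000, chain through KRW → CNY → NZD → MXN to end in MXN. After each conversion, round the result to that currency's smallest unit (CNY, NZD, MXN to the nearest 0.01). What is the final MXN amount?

KRW 2,400,000 × 0.0058150 = CNY 13,956.00
CNY 13,956.00 × 0.22773 = NZD 3,178.20
NZD 3,178.20 × 11.384 = MXN 36,180.63

MXN 36,180.63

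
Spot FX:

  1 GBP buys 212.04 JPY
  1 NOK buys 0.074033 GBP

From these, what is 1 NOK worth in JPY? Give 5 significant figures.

NOK/JPY = 15.698

1 NOK × 0.074033 = 0.074033 GBP
0.074033 GBP × 212.04 = 15.698 JPY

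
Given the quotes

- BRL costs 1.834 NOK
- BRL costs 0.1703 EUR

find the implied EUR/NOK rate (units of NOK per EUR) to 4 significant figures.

EUR/NOK = 10.77

1 EUR ÷ 0.1703 = 5.87199 BRL
5.87199 BRL × 1.834 = 10.7692 NOK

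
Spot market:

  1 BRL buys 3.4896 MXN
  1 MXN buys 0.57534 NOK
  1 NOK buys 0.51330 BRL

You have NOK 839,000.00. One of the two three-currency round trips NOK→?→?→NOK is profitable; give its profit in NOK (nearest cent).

Profit: NOK 25,636.26

Profitable loop is NOK → BRL → MXN → NOK:
NOK 839,000.00 × 0.51330 = BRL 430,658.70
BRL 430,658.70 × 3.4896 = MXN 1,502,826.60
MXN 1,502,826.60 × 0.57534 = NOK 864,636.26
Profit = NOK 864,636.26 − NOK 839,000.00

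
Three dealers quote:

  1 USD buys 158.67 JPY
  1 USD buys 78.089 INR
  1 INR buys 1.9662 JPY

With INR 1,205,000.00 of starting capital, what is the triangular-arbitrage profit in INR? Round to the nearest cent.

Profit: INR 40,272.27

Profitable loop is INR → USD → JPY → INR:
INR 1,205,000.00 ÷ 78.089 = USD 15,431.11
USD 15,431.11 × 158.67 = JPY 2,448,454
JPY 2,448,454 ÷ 1.9662 = INR 1,245,272.27
Profit = INR 1,245,272.27 − INR 1,205,000.00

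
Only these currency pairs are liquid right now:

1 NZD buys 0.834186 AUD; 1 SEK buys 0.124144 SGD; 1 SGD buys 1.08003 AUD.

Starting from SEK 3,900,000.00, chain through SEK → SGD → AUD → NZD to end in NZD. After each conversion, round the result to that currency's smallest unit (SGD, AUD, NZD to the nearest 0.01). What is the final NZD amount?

SEK 3,900,000.00 × 0.124144 = SGD 484,161.60
SGD 484,161.60 × 1.08003 = AUD 522,909.05
AUD 522,909.05 ÷ 0.834186 = NZD 626,849.47

NZD 626,849.47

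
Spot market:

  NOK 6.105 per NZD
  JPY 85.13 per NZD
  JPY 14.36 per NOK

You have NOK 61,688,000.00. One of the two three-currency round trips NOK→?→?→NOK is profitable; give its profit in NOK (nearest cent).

Profitable loop is NOK → JPY → NZD → NOK:
NOK 61,688,000.00 × 14.36 = JPY 885,839,680
JPY 885,839,680 ÷ 85.13 = NZD 10,405,728.65
NZD 10,405,728.65 × 6.105 = NOK 63,526,973.41
Profit = NOK 63,526,973.41 − NOK 61,688,000.00

Profit: NOK 1,838,973.41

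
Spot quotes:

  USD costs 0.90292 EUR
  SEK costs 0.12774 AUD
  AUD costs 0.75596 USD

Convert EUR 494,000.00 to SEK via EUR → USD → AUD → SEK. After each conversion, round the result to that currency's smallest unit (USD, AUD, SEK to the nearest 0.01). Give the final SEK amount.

SEK 5,665,678.80

EUR 494,000.00 ÷ 0.90292 = USD 547,113.81
USD 547,113.81 ÷ 0.75596 = AUD 723,733.81
AUD 723,733.81 ÷ 0.12774 = SEK 5,665,678.80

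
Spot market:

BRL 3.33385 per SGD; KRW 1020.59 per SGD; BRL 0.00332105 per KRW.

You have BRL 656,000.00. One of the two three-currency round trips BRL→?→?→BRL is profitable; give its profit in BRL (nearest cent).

Profitable loop is BRL → SGD → KRW → BRL:
BRL 656,000.00 ÷ 3.33385 = SGD 196,769.50
SGD 196,769.50 × 1020.59 = KRW 200,820,985
KRW 200,820,985 × 0.00332105 = BRL 666,936.53
Profit = BRL 666,936.53 − BRL 656,000.00

Profit: BRL 10,936.53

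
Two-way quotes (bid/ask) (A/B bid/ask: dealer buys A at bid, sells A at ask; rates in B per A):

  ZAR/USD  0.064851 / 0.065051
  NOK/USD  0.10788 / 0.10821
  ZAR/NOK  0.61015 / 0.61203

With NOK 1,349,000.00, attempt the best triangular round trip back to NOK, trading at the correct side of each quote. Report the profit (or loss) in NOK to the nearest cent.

Net profit: NOK 16,009.03

Best loop NOK → USD → ZAR → NOK:
NOK 1,349,000.00 × 0.10788 (sell NOK at bid) = USD 145,530.12
USD 145,530.12 ÷ 0.065051 (buy ZAR at ask) = ZAR 2,237,169.61
ZAR 2,237,169.61 × 0.61015 (sell ZAR at bid) = NOK 1,365,009.03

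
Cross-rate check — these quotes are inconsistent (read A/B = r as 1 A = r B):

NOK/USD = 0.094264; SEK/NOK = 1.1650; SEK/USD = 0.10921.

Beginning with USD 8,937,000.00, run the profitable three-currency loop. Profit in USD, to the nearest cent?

Profit: USD 49,718.56

Profitable loop is USD → SEK → NOK → USD:
USD 8,937,000.00 ÷ 0.10921 = SEK 81,833,165.46
SEK 81,833,165.46 × 1.1650 = NOK 95,335,637.76
NOK 95,335,637.76 × 0.094264 = USD 8,986,718.56
Profit = USD 8,986,718.56 − USD 8,937,000.00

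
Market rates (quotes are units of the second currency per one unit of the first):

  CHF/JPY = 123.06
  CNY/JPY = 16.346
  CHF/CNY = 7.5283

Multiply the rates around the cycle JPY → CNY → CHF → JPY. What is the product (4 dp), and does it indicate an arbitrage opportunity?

1.0000 (no arbitrage)

Around JPY → CNY → CHF → JPY: 1 ÷ 16.346 ÷ 7.5283 × 123.06 = 1.000020
Product ≈ 1 (deviation 0.002%, within rounding noise).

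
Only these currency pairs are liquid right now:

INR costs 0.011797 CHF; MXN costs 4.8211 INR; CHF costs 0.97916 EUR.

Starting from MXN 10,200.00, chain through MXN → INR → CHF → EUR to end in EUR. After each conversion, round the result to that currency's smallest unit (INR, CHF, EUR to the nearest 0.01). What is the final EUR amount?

MXN 10,200.00 × 4.8211 = INR 49,175.22
INR 49,175.22 × 0.011797 = CHF 580.12
CHF 580.12 × 0.97916 = EUR 568.03

EUR 568.03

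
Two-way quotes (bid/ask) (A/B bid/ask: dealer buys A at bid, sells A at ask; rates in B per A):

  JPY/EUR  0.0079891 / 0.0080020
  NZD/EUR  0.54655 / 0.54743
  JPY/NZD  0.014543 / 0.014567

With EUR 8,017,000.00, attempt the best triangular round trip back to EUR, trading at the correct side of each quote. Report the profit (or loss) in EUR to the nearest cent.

Best loop EUR → NZD → JPY → EUR:
EUR 8,017,000.00 ÷ 0.54743 (buy NZD at ask) = NZD 14,644,794.77
NZD 14,644,794.77 ÷ 0.014567 (buy JPY at ask) = JPY 1,005,340,480
JPY 1,005,340,480 × 0.0079891 (sell JPY at bid) = EUR 8,031,765.63

Net profit: EUR 14,765.63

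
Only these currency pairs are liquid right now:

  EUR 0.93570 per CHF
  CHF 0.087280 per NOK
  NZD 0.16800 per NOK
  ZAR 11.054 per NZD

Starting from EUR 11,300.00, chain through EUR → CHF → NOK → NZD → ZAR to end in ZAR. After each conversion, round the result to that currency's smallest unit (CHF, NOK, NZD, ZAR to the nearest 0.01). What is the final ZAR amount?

ZAR 256,954.21

EUR 11,300.00 ÷ 0.93570 = CHF 12,076.52
CHF 12,076.52 ÷ 0.087280 = NOK 138,365.26
NOK 138,365.26 × 0.16800 = NZD 23,245.36
NZD 23,245.36 × 11.054 = ZAR 256,954.21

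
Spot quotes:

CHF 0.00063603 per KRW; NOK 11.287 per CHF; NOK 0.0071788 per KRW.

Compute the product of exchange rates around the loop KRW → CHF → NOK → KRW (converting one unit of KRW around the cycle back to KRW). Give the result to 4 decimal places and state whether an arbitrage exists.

1.0000 (no arbitrage)

Around KRW → CHF → NOK → KRW: 1 × 0.00063603 × 11.287 ÷ 0.0071788 = 1.000010
Product ≈ 1 (deviation 0.001%, within rounding noise).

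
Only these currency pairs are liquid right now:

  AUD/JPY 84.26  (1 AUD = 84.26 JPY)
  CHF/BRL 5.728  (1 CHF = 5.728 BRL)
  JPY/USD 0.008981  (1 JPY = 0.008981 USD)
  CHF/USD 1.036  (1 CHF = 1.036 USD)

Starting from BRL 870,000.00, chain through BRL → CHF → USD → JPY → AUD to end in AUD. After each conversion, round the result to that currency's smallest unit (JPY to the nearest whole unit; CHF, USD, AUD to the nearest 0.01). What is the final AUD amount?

BRL 870,000.00 ÷ 5.728 = CHF 151,885.47
CHF 151,885.47 × 1.036 = USD 157,353.35
USD 157,353.35 ÷ 0.008981 = JPY 17,520,694
JPY 17,520,694 ÷ 84.26 = AUD 207,936.08

AUD 207,936.08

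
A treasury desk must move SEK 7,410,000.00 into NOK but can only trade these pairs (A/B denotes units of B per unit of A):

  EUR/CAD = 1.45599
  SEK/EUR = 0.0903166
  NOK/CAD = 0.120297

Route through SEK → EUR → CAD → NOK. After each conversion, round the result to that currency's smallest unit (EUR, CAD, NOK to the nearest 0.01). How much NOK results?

NOK 8,100,081.47

SEK 7,410,000.00 × 0.0903166 = EUR 669,246.01
EUR 669,246.01 × 1.45599 = CAD 974,415.50
CAD 974,415.50 ÷ 0.120297 = NOK 8,100,081.47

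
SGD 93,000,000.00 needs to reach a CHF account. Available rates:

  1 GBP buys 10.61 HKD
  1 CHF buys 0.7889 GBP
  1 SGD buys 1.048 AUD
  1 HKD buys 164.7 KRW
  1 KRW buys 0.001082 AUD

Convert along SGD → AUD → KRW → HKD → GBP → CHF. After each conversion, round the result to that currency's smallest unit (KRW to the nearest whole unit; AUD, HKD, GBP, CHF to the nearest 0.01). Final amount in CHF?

SGD 93,000,000.00 × 1.048 = AUD 97,464,000.00
AUD 97,464,000.00 ÷ 0.001082 = KRW 90,077,634,011
KRW 90,077,634,011 ÷ 164.7 = HKD 546,919,453.62
HKD 546,919,453.62 ÷ 10.61 = GBP 51,547,545.11
GBP 51,547,545.11 ÷ 0.7889 = CHF 65,341,038.29

CHF 65,341,038.29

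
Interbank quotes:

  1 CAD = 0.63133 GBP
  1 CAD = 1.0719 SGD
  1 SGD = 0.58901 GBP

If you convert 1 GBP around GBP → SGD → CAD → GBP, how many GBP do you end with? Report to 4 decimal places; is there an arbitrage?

1.0000 (no arbitrage)

Around GBP → SGD → CAD → GBP: 1 ÷ 0.58901 ÷ 1.0719 × 0.63133 = 0.999953
Product ≈ 1 (deviation 0.005%, within rounding noise).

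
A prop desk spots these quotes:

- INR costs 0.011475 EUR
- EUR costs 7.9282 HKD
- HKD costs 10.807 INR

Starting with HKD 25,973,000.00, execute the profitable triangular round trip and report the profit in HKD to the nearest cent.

Profitable loop is HKD → EUR → INR → HKD:
HKD 25,973,000.00 ÷ 7.9282 = EUR 3,276,027.35
EUR 3,276,027.35 ÷ 0.011475 = INR 285,492,579.12
INR 285,492,579.12 ÷ 10.807 = HKD 26,417,375.69
Profit = HKD 26,417,375.69 − HKD 25,973,000.00

Profit: HKD 444,375.69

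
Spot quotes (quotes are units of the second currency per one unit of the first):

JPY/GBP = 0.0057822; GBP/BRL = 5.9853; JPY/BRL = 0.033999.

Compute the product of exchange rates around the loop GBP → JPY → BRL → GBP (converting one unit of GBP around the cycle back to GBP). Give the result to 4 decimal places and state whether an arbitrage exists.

0.9824 (arbitrage exists)

Around GBP → JPY → BRL → GBP: 1 ÷ 0.0057822 × 0.033999 ÷ 5.9853 = 0.982397
Product < 1; profitable direction is GBP → BRL → JPY → GBP.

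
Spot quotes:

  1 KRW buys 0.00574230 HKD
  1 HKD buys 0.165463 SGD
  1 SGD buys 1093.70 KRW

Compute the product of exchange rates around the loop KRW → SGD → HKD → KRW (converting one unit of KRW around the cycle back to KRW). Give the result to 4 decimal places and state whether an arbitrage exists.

0.9623 (arbitrage exists)

Around KRW → SGD → HKD → KRW: 1 ÷ 1093.70 ÷ 0.165463 ÷ 0.00574230 = 0.962310
Product < 1; profitable direction is KRW → HKD → SGD → KRW.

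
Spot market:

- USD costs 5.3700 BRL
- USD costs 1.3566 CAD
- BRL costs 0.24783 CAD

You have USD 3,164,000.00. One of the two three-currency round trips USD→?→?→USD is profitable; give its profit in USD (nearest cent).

Profitable loop is USD → CAD → BRL → USD:
USD 3,164,000.00 × 1.3566 = CAD 4,292,282.40
CAD 4,292,282.40 ÷ 0.24783 = BRL 17,319,462.53
BRL 17,319,462.53 ÷ 5.3700 = USD 3,225,225.80
Profit = USD 3,225,225.80 − USD 3,164,000.00

Profit: USD 61,225.80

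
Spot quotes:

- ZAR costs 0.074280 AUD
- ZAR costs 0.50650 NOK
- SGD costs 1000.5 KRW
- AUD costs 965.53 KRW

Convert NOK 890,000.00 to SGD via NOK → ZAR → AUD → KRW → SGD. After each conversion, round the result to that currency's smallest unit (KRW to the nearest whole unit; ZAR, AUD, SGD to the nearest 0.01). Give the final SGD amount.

NOK 890,000.00 ÷ 0.50650 = ZAR 1,757,156.96
ZAR 1,757,156.96 × 0.074280 = AUD 130,521.62
AUD 130,521.62 × 965.53 = KRW 126,022,540
KRW 126,022,540 ÷ 1000.5 = SGD 125,959.56

SGD 125,959.56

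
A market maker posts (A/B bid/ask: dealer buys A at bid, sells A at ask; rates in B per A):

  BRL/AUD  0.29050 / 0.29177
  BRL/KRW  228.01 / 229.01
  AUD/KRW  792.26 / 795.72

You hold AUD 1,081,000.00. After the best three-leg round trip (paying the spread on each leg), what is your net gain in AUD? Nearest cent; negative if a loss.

Net profit: AUD 5,388.38

Best loop AUD → KRW → BRL → AUD:
AUD 1,081,000.00 × 792.26 (sell AUD at bid) = KRW 856,433,060
KRW 856,433,060 ÷ 229.01 (buy BRL at ask) = BRL 3,739,719.05
BRL 3,739,719.05 × 0.29050 (sell BRL at bid) = AUD 1,086,388.38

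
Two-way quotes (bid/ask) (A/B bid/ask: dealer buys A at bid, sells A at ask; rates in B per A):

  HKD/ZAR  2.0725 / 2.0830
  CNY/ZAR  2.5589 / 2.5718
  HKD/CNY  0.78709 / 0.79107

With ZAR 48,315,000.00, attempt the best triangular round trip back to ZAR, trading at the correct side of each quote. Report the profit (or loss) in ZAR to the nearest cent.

Net profit: ZAR 903,051.48

Best loop ZAR → CNY → HKD → ZAR:
ZAR 48,315,000.00 ÷ 2.5718 (buy CNY at ask) = CNY 18,786,453.07
CNY 18,786,453.07 ÷ 0.79107 (buy HKD at ask) = HKD 23,748,155.12
HKD 23,748,155.12 × 2.0725 (sell HKD at bid) = ZAR 49,218,051.48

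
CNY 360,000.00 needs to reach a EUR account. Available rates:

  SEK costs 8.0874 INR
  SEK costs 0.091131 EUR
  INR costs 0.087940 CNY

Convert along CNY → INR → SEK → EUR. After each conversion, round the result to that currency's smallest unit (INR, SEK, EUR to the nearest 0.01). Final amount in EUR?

CNY 360,000.00 ÷ 0.087940 = INR 4,093,700.25
INR 4,093,700.25 ÷ 8.0874 = SEK 506,182.49
SEK 506,182.49 × 0.091131 = EUR 46,128.92

EUR 46,128.92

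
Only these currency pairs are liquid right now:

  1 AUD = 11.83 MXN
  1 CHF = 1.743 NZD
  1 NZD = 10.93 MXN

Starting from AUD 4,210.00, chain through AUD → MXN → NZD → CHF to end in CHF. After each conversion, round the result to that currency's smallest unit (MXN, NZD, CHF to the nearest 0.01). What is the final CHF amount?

CHF 2,614.26

AUD 4,210.00 × 11.83 = MXN 49,804.30
MXN 49,804.30 ÷ 10.93 = NZD 4,556.66
NZD 4,556.66 ÷ 1.743 = CHF 2,614.26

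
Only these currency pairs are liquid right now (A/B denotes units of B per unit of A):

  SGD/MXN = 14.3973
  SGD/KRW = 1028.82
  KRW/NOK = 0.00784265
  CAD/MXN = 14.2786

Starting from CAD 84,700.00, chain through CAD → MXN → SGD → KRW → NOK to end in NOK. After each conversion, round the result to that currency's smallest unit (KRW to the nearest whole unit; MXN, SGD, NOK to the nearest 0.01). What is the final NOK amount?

NOK 677,782.27

CAD 84,700.00 × 14.2786 = MXN 1,209,397.42
MXN 1,209,397.42 ÷ 14.3973 = SGD 84,001.68
SGD 84,001.68 × 1028.82 = KRW 86,422,608
KRW 86,422,608 × 0.00784265 = NOK 677,782.27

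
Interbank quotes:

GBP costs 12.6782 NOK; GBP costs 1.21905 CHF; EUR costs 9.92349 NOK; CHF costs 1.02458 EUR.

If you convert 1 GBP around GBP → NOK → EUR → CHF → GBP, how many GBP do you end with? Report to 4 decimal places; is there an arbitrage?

Around GBP → NOK → EUR → CHF → GBP: 1 × 12.6782 ÷ 9.92349 ÷ 1.02458 ÷ 1.21905 = 1.022883
Product > 1; profitable direction is GBP → NOK → EUR → CHF → GBP.

1.0229 (arbitrage exists)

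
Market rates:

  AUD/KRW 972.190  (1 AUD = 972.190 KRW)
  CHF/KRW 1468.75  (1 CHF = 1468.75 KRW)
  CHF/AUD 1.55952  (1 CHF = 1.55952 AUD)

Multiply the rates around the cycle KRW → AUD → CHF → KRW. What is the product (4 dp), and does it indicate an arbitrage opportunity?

0.9687 (arbitrage exists)

Around KRW → AUD → CHF → KRW: 1 ÷ 972.190 ÷ 1.55952 × 1468.75 = 0.968737
Product < 1; profitable direction is KRW → CHF → AUD → KRW.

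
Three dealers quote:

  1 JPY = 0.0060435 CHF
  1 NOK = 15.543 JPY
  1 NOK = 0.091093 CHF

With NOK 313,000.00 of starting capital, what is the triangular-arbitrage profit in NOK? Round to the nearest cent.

Profitable loop is NOK → JPY → CHF → NOK:
NOK 313,000.00 × 15.543 = JPY 4,864,959
JPY 4,864,959 × 0.0060435 = CHF 29,401.38
CHF 29,401.38 ÷ 0.091093 = NOK 322,762.23
Profit = NOK 322,762.23 − NOK 313,000.00

Profit: NOK 9,762.23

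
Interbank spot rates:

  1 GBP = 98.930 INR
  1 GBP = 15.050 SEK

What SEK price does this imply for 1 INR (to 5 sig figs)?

INR/SEK = 0.15213

1 INR ÷ 98.930 = 0.0101082 GBP
0.0101082 GBP × 15.050 = 0.152128 SEK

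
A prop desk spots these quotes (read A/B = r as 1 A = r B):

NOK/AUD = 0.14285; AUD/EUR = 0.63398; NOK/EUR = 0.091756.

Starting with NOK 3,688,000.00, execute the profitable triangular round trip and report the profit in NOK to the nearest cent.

Profit: NOK 48,539.54

Profitable loop is NOK → EUR → AUD → NOK:
NOK 3,688,000.00 × 0.091756 = EUR 338,396.13
EUR 338,396.13 ÷ 0.63398 = AUD 533,764.67
AUD 533,764.67 ÷ 0.14285 = NOK 3,736,539.54
Profit = NOK 3,736,539.54 − NOK 3,688,000.00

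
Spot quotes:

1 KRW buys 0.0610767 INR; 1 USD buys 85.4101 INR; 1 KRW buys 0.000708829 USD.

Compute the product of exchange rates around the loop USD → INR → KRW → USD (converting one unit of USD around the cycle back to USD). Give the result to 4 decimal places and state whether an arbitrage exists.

Around USD → INR → KRW → USD: 1 × 85.4101 ÷ 0.0610767 × 0.000708829 = 0.991232
Product < 1; profitable direction is USD → KRW → INR → USD.

0.9912 (arbitrage exists)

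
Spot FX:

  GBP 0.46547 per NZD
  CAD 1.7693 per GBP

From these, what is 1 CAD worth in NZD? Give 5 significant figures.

1 CAD ÷ 1.7693 = 0.565195 GBP
0.565195 GBP ÷ 0.46547 = 1.21425 NZD

CAD/NZD = 1.2142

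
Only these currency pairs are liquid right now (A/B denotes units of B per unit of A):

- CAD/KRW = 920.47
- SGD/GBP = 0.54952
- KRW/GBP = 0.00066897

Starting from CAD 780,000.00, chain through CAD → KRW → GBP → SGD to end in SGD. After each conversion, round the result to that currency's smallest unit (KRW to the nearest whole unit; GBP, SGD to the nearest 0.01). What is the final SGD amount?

CAD 780,000.00 × 920.47 = KRW 717,966,600
KRW 717,966,600 × 0.00066897 = GBP 480,298.12
GBP 480,298.12 ÷ 0.54952 = SGD 874,032.10

SGD 874,032.10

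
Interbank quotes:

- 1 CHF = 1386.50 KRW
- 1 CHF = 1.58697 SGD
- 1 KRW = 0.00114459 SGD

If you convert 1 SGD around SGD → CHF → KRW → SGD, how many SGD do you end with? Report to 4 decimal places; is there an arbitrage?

Around SGD → CHF → KRW → SGD: 1 ÷ 1.58697 × 1386.50 × 0.00114459 = 1.000003
Product ≈ 1 (deviation 0.000%, within rounding noise).

1.0000 (no arbitrage)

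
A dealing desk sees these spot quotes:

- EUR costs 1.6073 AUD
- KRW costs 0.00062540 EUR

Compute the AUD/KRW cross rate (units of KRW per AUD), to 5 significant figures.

AUD/KRW = 994.82

1 AUD ÷ 1.6073 = 0.622161 EUR
0.622161 EUR ÷ 0.00062540 = 994.822 KRW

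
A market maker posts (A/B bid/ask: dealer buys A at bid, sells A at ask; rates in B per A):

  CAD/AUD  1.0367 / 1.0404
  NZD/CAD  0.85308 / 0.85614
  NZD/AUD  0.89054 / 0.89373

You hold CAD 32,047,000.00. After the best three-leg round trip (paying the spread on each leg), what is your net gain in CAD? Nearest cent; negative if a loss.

Best loop CAD → NZD → AUD → CAD:
CAD 32,047,000.00 ÷ 0.85614 (buy NZD at ask) = NZD 37,431,962.06
NZD 37,431,962.06 × 0.89054 (sell NZD at bid) = AUD 33,334,659.49
AUD 33,334,659.49 ÷ 1.0404 (buy CAD at ask) = CAD 32,040,234.04

Net result: CAD -6,765.96 (no profitable arbitrage after spreads)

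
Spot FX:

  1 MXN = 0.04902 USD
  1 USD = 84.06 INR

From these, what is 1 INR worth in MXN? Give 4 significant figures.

1 INR ÷ 84.06 = 0.0118963 USD
0.0118963 USD ÷ 0.04902 = 0.242682 MXN

INR/MXN = 0.2427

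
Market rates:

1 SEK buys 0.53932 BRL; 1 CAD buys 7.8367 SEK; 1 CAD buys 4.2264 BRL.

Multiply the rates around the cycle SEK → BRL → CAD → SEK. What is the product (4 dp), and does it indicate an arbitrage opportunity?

Around SEK → BRL → CAD → SEK: 1 × 0.53932 ÷ 4.2264 × 7.8367 = 1.000021
Product ≈ 1 (deviation 0.002%, within rounding noise).

1.0000 (no arbitrage)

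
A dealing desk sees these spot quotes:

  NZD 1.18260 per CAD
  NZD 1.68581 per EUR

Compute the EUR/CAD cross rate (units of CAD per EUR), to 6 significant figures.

EUR/CAD = 1.42551

1 EUR × 1.68581 = 1.68581 NZD
1.68581 NZD ÷ 1.18260 = 1.42551 CAD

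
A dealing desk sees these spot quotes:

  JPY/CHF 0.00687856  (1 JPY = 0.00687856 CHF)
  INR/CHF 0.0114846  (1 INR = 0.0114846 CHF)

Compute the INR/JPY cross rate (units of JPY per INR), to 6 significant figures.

1 INR × 0.0114846 = 0.0114846 CHF
0.0114846 CHF ÷ 0.00687856 = 1.66962 JPY

INR/JPY = 1.66962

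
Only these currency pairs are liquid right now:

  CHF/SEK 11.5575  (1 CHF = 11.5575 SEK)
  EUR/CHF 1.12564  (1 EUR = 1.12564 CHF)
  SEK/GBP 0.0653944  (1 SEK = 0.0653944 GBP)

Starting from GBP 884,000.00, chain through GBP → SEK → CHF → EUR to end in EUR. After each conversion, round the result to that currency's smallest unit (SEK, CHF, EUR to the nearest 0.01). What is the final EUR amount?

EUR 1,039,078.33

GBP 884,000.00 ÷ 0.0653944 = SEK 13,517,977.07
SEK 13,517,977.07 ÷ 11.5575 = CHF 1,169,628.13
CHF 1,169,628.13 ÷ 1.12564 = EUR 1,039,078.33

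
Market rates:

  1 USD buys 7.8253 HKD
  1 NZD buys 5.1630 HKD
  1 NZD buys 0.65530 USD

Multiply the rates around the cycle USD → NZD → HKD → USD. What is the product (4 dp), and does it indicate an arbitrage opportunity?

Around USD → NZD → HKD → USD: 1 ÷ 0.65530 × 5.1630 ÷ 7.8253 = 1.006841
Product > 1; profitable direction is USD → NZD → HKD → USD.

1.0068 (arbitrage exists)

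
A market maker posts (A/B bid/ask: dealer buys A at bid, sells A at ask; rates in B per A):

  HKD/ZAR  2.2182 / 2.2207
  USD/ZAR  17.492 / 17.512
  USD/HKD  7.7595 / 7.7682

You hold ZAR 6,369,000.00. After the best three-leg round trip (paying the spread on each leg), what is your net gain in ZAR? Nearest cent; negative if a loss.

Best loop ZAR → HKD → USD → ZAR:
ZAR 6,369,000.00 ÷ 2.2207 (buy HKD at ask) = HKD 2,868,014.59
HKD 2,868,014.59 ÷ 7.7682 (buy USD at ask) = USD 369,199.38
USD 369,199.38 × 17.492 (sell USD at bid) = ZAR 6,458,035.48

Net profit: ZAR 89,035.48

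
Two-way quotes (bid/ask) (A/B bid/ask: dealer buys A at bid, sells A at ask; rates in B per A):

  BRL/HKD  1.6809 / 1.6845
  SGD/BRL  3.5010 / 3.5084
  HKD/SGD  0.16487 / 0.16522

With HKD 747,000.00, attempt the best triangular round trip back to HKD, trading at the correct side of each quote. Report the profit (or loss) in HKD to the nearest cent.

Net profit: HKD 18,028.94

Best loop HKD → BRL → SGD → HKD:
HKD 747,000.00 ÷ 1.6845 (buy BRL at ask) = BRL 443,455.03
BRL 443,455.03 ÷ 3.5084 (buy SGD at ask) = SGD 126,398.08
SGD 126,398.08 ÷ 0.16522 (buy HKD at ask) = HKD 765,028.94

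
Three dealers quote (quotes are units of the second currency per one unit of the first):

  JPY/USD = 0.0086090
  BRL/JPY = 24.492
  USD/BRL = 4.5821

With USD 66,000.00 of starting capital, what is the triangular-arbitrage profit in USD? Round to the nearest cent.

Profit: USD 2,312.85

Profitable loop is USD → JPY → BRL → USD:
USD 66,000.00 ÷ 0.0086090 = JPY 7,666,396
JPY 7,666,396 ÷ 24.492 = BRL 313,016.32
BRL 313,016.32 ÷ 4.5821 = USD 68,312.85
Profit = USD 68,312.85 − USD 66,000.00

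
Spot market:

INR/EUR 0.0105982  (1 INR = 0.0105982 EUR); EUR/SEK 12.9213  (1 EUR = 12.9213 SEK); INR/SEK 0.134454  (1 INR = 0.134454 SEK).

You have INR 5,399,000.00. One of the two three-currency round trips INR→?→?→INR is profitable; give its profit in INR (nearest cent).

Profitable loop is INR → EUR → SEK → INR:
INR 5,399,000.00 × 0.0105982 = EUR 57,219.68
EUR 57,219.68 × 12.9213 = SEK 739,352.67
SEK 739,352.67 ÷ 0.134454 = INR 5,498,926.58
Profit = INR 5,498,926.58 − INR 5,399,000.00

Profit: INR 99,926.58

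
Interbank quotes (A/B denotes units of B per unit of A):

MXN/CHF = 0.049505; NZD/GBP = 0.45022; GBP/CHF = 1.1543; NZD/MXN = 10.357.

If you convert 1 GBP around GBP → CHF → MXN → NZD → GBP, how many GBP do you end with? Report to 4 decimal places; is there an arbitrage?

1.0136 (arbitrage exists)

Around GBP → CHF → MXN → NZD → GBP: 1 × 1.1543 ÷ 0.049505 ÷ 10.357 × 0.45022 = 1.013586
Product > 1; profitable direction is GBP → CHF → MXN → NZD → GBP.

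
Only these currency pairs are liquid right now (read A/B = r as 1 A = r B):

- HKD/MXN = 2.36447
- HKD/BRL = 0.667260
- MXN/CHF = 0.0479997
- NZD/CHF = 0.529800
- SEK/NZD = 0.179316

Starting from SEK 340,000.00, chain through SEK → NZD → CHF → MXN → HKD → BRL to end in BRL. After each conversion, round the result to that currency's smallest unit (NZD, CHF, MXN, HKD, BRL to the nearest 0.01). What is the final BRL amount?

BRL 189,903.37

SEK 340,000.00 × 0.179316 = NZD 60,967.44
NZD 60,967.44 × 0.529800 = CHF 32,300.55
CHF 32,300.55 ÷ 0.0479997 = MXN 672,932.33
MXN 672,932.33 ÷ 2.36447 = HKD 284,601.76
HKD 284,601.76 × 0.667260 = BRL 189,903.37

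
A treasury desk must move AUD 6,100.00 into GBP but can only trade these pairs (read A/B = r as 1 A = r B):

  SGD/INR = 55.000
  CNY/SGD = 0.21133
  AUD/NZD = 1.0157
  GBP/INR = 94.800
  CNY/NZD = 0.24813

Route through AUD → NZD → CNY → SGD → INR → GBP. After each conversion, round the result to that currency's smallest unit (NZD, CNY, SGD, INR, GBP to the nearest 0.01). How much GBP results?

AUD 6,100.00 × 1.0157 = NZD 6,195.77
NZD 6,195.77 ÷ 0.24813 = CNY 24,969.85
CNY 24,969.85 × 0.21133 = SGD 5,276.88
SGD 5,276.88 × 55.000 = INR 290,228.40
INR 290,228.40 ÷ 94.800 = GBP 3,061.48

GBP 3,061.48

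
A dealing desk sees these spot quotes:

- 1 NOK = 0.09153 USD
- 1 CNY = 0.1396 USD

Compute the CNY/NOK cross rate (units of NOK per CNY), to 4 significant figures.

CNY/NOK = 1.525

1 CNY × 0.1396 = 0.1396 USD
0.1396 USD ÷ 0.09153 = 1.52518 NOK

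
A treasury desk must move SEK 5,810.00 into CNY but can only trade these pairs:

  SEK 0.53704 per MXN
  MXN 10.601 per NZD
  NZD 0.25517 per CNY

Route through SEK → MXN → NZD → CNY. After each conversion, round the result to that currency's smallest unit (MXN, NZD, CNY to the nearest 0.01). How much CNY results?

SEK 5,810.00 ÷ 0.53704 = MXN 10,818.56
MXN 10,818.56 ÷ 10.601 = NZD 1,020.52
NZD 1,020.52 ÷ 0.25517 = CNY 3,999.37

CNY 3,999.37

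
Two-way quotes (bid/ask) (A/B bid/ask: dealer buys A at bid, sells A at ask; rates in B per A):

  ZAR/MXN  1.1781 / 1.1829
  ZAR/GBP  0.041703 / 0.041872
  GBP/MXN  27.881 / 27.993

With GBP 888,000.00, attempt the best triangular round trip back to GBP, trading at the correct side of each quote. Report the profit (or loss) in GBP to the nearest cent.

Net profit: GBP 4,528.25

Best loop GBP → ZAR → MXN → GBP:
GBP 888,000.00 ÷ 0.041872 (buy ZAR at ask) = ZAR 21,207,489.49
ZAR 21,207,489.49 × 1.1781 (sell ZAR at bid) = MXN 24,984,543.37
MXN 24,984,543.37 ÷ 27.993 (buy GBP at ask) = GBP 892,528.25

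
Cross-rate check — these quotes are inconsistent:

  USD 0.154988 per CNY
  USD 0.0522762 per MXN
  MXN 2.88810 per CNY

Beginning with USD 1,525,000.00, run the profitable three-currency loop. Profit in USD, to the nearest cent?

Profit: USD 40,494.98

Profitable loop is USD → MXN → CNY → USD:
USD 1,525,000.00 ÷ 0.0522762 = MXN 29,171,975.01
MXN 29,171,975.01 ÷ 2.88810 = CNY 10,100,749.63
CNY 10,100,749.63 × 0.154988 = USD 1,565,494.98
Profit = USD 1,565,494.98 − USD 1,525,000.00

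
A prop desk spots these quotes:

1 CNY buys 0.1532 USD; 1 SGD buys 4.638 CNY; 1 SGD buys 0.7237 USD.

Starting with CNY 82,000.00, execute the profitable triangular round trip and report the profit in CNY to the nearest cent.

Profitable loop is CNY → SGD → USD → CNY:
CNY 82,000.00 ÷ 4.638 = SGD 17,680.03
SGD 17,680.03 × 0.7237 = USD 12,795.04
USD 12,795.04 ÷ 0.1532 = CNY 83,518.54
Profit = CNY 83,518.54 − CNY 82,000.00

Profit: CNY 1,518.54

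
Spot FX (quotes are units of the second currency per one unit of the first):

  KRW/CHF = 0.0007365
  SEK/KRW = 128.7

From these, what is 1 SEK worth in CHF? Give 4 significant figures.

SEK/CHF = 0.09479

1 SEK × 128.7 = 128.7 KRW
128.7 KRW × 0.0007365 = 0.0947875 CHF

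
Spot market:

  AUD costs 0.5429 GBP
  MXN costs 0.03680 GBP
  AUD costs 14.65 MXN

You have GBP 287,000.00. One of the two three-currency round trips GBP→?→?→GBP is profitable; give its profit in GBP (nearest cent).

Profitable loop is GBP → MXN → AUD → GBP:
GBP 287,000.00 ÷ 0.03680 = MXN 7,798,913.04
MXN 7,798,913.04 ÷ 14.65 = AUD 532,349.01
AUD 532,349.01 × 0.5429 = GBP 289,012.28
Profit = GBP 289,012.28 − GBP 287,000.00

Profit: GBP 2,012.28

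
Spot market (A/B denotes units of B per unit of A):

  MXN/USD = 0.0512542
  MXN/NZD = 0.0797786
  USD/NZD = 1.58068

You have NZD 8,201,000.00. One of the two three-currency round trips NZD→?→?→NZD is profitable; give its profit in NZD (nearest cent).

Profit: NZD 127,251.25

Profitable loop is NZD → MXN → USD → NZD:
NZD 8,201,000.00 ÷ 0.0797786 = MXN 102,796,990.67
MXN 102,796,990.67 × 0.0512542 = USD 5,268,777.52
USD 5,268,777.52 × 1.58068 = NZD 8,328,251.25
Profit = NZD 8,328,251.25 − NZD 8,201,000.00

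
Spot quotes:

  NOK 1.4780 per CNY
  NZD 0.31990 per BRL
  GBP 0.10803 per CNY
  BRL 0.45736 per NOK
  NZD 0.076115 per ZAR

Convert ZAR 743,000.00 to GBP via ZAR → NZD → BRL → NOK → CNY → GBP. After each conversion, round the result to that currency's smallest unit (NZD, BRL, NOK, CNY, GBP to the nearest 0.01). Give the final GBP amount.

ZAR 743,000.00 × 0.076115 = NZD 56,553.44
NZD 56,553.44 ÷ 0.31990 = BRL 176,784.75
BRL 176,784.75 ÷ 0.45736 = NOK 386,533.04
NOK 386,533.04 ÷ 1.4780 = CNY 261,524.38
CNY 261,524.38 × 0.10803 = GBP 28,252.48

GBP 28,252.48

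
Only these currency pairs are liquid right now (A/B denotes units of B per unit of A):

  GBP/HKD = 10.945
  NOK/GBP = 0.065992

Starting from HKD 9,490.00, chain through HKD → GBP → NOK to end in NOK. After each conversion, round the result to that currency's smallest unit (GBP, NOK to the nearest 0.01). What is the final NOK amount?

HKD 9,490.00 ÷ 10.945 = GBP 867.06
GBP 867.06 ÷ 0.065992 = NOK 13,138.87

NOK 13,138.87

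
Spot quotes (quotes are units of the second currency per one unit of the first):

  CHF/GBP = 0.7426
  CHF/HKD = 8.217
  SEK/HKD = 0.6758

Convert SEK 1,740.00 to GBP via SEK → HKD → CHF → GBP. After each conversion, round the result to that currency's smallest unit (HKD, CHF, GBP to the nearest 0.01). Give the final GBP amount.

GBP 106.27

SEK 1,740.00 × 0.6758 = HKD 1,175.89
HKD 1,175.89 ÷ 8.217 = CHF 143.10
CHF 143.10 × 0.7426 = GBP 106.27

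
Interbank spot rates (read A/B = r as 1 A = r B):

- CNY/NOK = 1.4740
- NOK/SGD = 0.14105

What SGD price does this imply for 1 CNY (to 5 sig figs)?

CNY/SGD = 0.20791

1 CNY × 1.4740 = 1.474 NOK
1.474 NOK × 0.14105 = 0.207908 SGD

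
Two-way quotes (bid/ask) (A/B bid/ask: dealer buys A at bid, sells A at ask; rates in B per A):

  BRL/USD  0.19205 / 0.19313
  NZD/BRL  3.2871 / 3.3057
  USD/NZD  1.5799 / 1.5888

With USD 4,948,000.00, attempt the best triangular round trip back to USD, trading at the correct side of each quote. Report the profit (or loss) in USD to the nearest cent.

Net result: USD -13,007.26 (no profitable arbitrage after spreads)

Best loop USD → NZD → BRL → USD:
USD 4,948,000.00 × 1.5799 (sell USD at bid) = NZD 7,817,345.20
NZD 7,817,345.20 × 3.2871 (sell NZD at bid) = BRL 25,696,395.41
BRL 25,696,395.41 × 0.19205 (sell BRL at bid) = USD 4,934,992.74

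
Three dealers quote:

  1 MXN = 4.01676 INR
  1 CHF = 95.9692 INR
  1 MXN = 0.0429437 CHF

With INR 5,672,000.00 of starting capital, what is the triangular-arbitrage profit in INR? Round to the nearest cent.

Profitable loop is INR → MXN → CHF → INR:
INR 5,672,000.00 ÷ 4.01676 = MXN 1,412,083.37
MXN 1,412,083.37 × 0.0429437 = CHF 60,640.08
CHF 60,640.08 × 95.9692 = INR 5,819,580.41
Profit = INR 5,819,580.41 − INR 5,672,000.00

Profit: INR 147,580.41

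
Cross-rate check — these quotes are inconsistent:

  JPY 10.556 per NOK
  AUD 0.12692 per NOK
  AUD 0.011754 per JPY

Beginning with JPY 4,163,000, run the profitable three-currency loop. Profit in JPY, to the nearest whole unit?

Profitable loop is JPY → NOK → AUD → JPY:
JPY 4,163,000 ÷ 10.556 = NOK 394,372.87
NOK 394,372.87 × 0.12692 = AUD 50,053.80
AUD 50,053.80 ÷ 0.011754 = JPY 4,258,449
Profit = JPY 4,258,449 − JPY 4,163,000

Profit: JPY 95,449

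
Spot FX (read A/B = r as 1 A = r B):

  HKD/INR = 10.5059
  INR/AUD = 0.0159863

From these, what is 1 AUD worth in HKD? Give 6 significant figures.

1 AUD ÷ 0.0159863 = 62.5536 INR
62.5536 INR ÷ 10.5059 = 5.95414 HKD

AUD/HKD = 5.95414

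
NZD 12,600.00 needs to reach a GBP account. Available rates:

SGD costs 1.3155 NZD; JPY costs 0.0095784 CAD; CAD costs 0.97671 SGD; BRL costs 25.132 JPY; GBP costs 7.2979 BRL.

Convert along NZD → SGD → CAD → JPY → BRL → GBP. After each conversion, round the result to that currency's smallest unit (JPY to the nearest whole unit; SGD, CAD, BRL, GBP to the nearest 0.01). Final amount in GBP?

NZD 12,600.00 ÷ 1.3155 = SGD 9,578.11
SGD 9,578.11 ÷ 0.97671 = CAD 9,806.50
CAD 9,806.50 ÷ 0.0095784 = JPY 1,023,814
JPY 1,023,814 ÷ 25.132 = BRL 40,737.47
BRL 40,737.47 ÷ 7.2979 = GBP 5,582.08

GBP 5,582.08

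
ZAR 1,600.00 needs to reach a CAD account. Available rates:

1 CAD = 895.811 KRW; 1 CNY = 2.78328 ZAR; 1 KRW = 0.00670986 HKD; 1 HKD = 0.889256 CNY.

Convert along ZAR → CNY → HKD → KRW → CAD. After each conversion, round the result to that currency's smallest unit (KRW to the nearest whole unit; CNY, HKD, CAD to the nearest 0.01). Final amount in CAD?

ZAR 1,600.00 ÷ 2.78328 = CNY 574.86
CNY 574.86 ÷ 0.889256 = HKD 646.45
HKD 646.45 ÷ 0.00670986 = KRW 96,343
KRW 96,343 ÷ 895.811 = CAD 107.55

CAD 107.55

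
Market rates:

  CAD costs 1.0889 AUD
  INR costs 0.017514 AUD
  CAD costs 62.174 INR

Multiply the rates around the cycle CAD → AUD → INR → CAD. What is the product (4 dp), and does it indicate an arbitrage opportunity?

Around CAD → AUD → INR → CAD: 1 × 1.0889 ÷ 0.017514 ÷ 62.174 = 0.999986
Product ≈ 1 (deviation 0.001%, within rounding noise).

1.0000 (no arbitrage)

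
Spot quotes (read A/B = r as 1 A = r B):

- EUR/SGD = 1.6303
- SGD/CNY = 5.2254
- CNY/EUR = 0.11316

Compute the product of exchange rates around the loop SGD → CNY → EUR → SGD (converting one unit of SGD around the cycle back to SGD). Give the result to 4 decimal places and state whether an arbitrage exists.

0.9640 (arbitrage exists)

Around SGD → CNY → EUR → SGD: 1 × 5.2254 × 0.11316 × 1.6303 = 0.964007
Product < 1; profitable direction is SGD → EUR → CNY → SGD.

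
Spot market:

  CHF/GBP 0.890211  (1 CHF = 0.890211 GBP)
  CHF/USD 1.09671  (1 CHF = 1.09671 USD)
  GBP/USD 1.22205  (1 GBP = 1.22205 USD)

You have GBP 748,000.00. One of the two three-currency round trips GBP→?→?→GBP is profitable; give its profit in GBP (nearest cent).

Profit: GBP 6,069.66

Profitable loop is GBP → CHF → USD → GBP:
GBP 748,000.00 ÷ 0.890211 = CHF 840,250.23
CHF 840,250.23 × 1.09671 = USD 921,510.83
USD 921,510.83 ÷ 1.22205 = GBP 754,069.66
Profit = GBP 754,069.66 − GBP 748,000.00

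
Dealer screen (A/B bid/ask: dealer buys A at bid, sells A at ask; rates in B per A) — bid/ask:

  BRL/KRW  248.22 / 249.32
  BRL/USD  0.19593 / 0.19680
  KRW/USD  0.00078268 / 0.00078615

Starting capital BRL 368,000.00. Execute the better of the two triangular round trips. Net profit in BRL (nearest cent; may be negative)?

Best loop BRL → USD → KRW → BRL:
BRL 368,000.00 × 0.19593 (sell BRL at bid) = USD 72,102.24
USD 72,102.24 ÷ 0.00078615 (buy KRW at ask) = KRW 91,715,627
KRW 91,715,627 ÷ 249.32 (buy BRL at ask) = BRL 367,863.09

Net result: BRL -136.91 (no profitable arbitrage after spreads)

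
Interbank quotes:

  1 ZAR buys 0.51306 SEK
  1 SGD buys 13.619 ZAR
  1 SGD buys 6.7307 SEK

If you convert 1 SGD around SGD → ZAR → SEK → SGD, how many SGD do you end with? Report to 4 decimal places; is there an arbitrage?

1.0381 (arbitrage exists)

Around SGD → ZAR → SEK → SGD: 1 × 13.619 × 0.51306 ÷ 6.7307 = 1.038133
Product > 1; profitable direction is SGD → ZAR → SEK → SGD.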